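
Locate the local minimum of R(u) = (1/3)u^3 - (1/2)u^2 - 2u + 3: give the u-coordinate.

Critical points: R'(u) = u^2 - u - 2 vanishes at u = -1, 2.
Second-derivative test with R''(u) = 2u - 1: R''(-1) = -3 < 0 ⇒ local maximum; R''(2) = 3 > 0 ⇒ local minimum.
So the local minimum value is R(2) = -1/3.

2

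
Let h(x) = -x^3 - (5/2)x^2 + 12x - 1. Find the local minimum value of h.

h'(x) = -3x^2 - 5x + 12 = 0 at x = -3, 4/3.
Since h''(x) = -6x - 5, we get h''(-3) = 13 > 0 ⇒ local minimum; h''(4/3) = -13 < 0 ⇒ local maximum.
The local minimum is h(-3) = -65/2.

-65/2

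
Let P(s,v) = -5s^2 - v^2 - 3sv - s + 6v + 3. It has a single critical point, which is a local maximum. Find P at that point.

∂P/∂s = -10s - 3v - 1 = 0 and ∂P/∂v = -3s - 2v + 6 = 0, so (s, v) = (-20/11, 63/11).
The Hessian has P_{ss} = -10, P_{vv} = -2, P_{sv} = -3, giving D = 11 > 0 with P_{ss} < 0, so the point is a local maximum.
P(-20/11, 63/11) = 232/11.

232/11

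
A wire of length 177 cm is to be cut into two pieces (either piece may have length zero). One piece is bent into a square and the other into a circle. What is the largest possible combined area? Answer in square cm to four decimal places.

Let x be the length used for the square. Square side x/4; circle radius (177−x)/(2π).
A(x) = (x/4)² + π·((177−x)/(2π))² = x²/16 + (177−x)²/(4π) for 0 ≤ x ≤ 177. A'(x) = x/8 − (177−x)/(2π) = 0 gives x = 4·177/(π+4) ≈ 99.1376.
A'' > 0, so the interior critical point is a minimum; the maximum is at an endpoint. A(0) = 2493.0826 and A(177) = 1958.0625, so the largest area is 2493.0826.

2493.0826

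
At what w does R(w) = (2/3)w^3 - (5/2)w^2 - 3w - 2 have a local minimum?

Critical points: R'(w) = 2w^2 - 5w - 3 vanishes at w = -1/2, 3.
R''(w) = 4w - 5. R''(-1/2) = -7 < 0 ⇒ local maximum; R''(3) = 7 > 0 ⇒ local minimum.
The local minimum is R(3) = -31/2.

3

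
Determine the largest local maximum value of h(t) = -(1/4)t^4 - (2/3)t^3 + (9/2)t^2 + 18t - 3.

h'(t) = -t^3 - 2t^2 + 9t + 18 = 0 at t = -3, -2, 3.
h''(t) = -3t^2 - 4t + 9. h''(-3) = -6 < 0 ⇒ local maximum; h''(-2) = 5 > 0 ⇒ local minimum; h''(3) = -30 < 0 ⇒ local maximum.
So the largest local maximum value is h(3) = 213/4.

213/4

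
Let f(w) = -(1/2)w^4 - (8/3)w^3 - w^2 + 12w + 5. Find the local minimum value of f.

f'(w) = -2w^3 - 8w^2 - 2w + 12. Setting f'(w) = 0 gives w ∈ {-3, -2, 1}.
f''(w) = -6w^2 - 16w - 2. f''(-3) = -8 < 0 ⇒ local maximum; f''(-2) = 6 > 0 ⇒ local minimum; f''(1) = -24 < 0 ⇒ local maximum.
Thus f has its local minimum at w = -2, with value -29/3.

-29/3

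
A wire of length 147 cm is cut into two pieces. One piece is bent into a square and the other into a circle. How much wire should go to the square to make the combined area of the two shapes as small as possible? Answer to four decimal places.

Let x be the length used for the square. Square side x/4; circle radius (147−x)/(2π).
A(x) = (x/4)² + π·((147−x)/(2π))² = x²/16 + (147−x)²/(4π) for 0 ≤ x ≤ 147. A'(x) = x/8 − (147−x)/(2π) = 0 gives x = 4·147/(π+4) ≈ 82.3346.
A'' = 1/8 + 1/(2π) > 0, so this gives the minimum combined area; x ≈ 82.3346 cm to the square.

82.3346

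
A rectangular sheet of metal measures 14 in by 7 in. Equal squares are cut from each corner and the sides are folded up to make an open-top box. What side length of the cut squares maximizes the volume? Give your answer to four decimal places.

With cut size x, the volume is V(x) = x(14 − 2x)(7 − 2x) for 0 < x < 3.5.
V'(x) = 12x^2 − 84x + 98. Setting V'(x) = 0 gives x ≈ 1.4793 (the root in (0, 3.5)).
V''(x) = 24x − 84 is negative there, so this is the maximum; V ≈ 66.0104.

1.4793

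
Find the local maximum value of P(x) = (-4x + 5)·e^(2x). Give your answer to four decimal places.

8.9634

By the product rule, P'(x) = (-8x + 6)·e^(2x). Since e^(2x) > 0, the only critical point is x = 3/4.
P''(3/4) has the same sign as -8 < 0, so this is a local maximum.
P(3/4) = (2)·e^(3/2) ≈ 8.9634.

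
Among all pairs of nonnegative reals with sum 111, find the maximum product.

With x + y = 111, the product is P(x) = x(111 − x).
P'(x) = 111 − 2x = 0 gives x = 111/2; P'' = −2 < 0, so this is the maximum.
P = 111/2·111/2 = 12321/4.

12321/4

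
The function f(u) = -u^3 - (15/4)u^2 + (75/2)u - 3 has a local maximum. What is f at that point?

f'(u) = -3u^2 - (15/2)u + 75/2 = 0 at u = -5, 5/2.
f''(u) = -6u - 15/2. f''(-5) = 45/2 > 0 ⇒ local minimum; f''(5/2) = -45/2 < 0 ⇒ local maximum.
So the local maximum value is f(5/2) = 827/16.

827/16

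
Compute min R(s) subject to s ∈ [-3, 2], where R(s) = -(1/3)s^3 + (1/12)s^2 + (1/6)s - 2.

R'(s) = -s^2 + (1/6)s + 1/6, which vanishes at s = -1/3 and s = 1/2.
Compare values at every candidate in [-3, 2]: R(-3) = 29/4, R(-1/3) = -659/324, R(1/2) = -31/16, R(2) = -4.
Hence the absolute minimum is -4 at s = 2.

-4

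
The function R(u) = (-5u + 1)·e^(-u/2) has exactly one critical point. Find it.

Differentiating with the product rule gives R'(u) = ((5/2)u - 11/2)·e^(-u/2). Since e^(-u/2) > 0, the only critical point is u = 11/5.
R''(11/5) has the same sign as 5/2 > 0, so this is a local minimum.
R(11/5) = (-10)·e^(-11/10) ≈ -3.3287.

11/5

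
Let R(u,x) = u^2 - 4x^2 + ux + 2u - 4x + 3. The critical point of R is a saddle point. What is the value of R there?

∂R/∂u = 2u + x + 2 = 0 and ∂R/∂x = u - 8x - 4 = 0, so (u, x) = (-12/17, -10/17).
The Hessian has R_{uu} = 2, R_{xx} = -8, R_{ux} = 1, giving D = -17 < 0, so the point is a saddle point.
R(-12/17, -10/17) = 59/17.

59/17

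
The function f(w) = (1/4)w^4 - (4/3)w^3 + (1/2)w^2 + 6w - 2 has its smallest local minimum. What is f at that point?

f'(w) = w^3 - 4w^2 + w + 6. Setting f'(w) = 0 gives w ∈ {-1, 2, 3}.
Since f''(w) = 3w^2 - 8w + 1, we get f''(-1) = 12 > 0 ⇒ local minimum; f''(2) = -3 < 0 ⇒ local maximum; f''(3) = 4 > 0 ⇒ local minimum.
The smallest local minimum is f(-1) = -71/12.

-71/12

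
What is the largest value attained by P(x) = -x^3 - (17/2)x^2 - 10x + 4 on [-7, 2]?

P'(x) = -3x^2 - 17x - 10, which vanishes at x = -5 and x = -2/3.
Compare values at every candidate in [-7, 2]: P(-7) = 1/2,  P(-5) = -67/2,  P(-2/3) = 194/27,  P(2) = -58.
Hence the absolute maximum is 194/27 at x = -2/3.

194/27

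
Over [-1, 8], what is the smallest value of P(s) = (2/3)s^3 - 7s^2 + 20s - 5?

-98/3

The derivative is 2s^2 - 14s + 20, which vanishes at s = 2 and s = 5.
Candidates: P(-1) = -98/3, P(2) = 37/3, P(5) = 10/3, P(8) = 145/3.
The minimum over the interval is -98/3, attained at s = -1.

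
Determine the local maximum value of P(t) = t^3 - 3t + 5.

Critical points: P'(t) = 3t^2 - 3 vanishes at t = -1, 1.
Since P''(t) = 6t, we get P''(-1) = -6 < 0 ⇒ local maximum; P''(1) = 6 > 0 ⇒ local minimum.
So the local maximum value is P(-1) = 7.

7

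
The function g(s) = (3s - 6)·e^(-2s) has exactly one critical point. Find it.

Differentiating with the product rule gives g'(s) = (-6s + 15)·e^(-2s). Since e^(-2s) > 0, the only critical point is s = 5/2.
g''(5/2) has the same sign as -6 < 0, so this is a local maximum.
g(5/2) = (3/2)·e^(-5) ≈ 0.0101.

5/2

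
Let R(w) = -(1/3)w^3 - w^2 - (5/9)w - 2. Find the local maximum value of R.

R'(w) = -w^2 - 2w - 5/9. Setting R'(w) = 0 gives w ∈ {-5/3, -1/3}.
R''(w) = -2w - 2. R''(-5/3) = 4/3 > 0 ⇒ local minimum; R''(-1/3) = -4/3 < 0 ⇒ local maximum.
So the local maximum value is R(-1/3) = -155/81.

-155/81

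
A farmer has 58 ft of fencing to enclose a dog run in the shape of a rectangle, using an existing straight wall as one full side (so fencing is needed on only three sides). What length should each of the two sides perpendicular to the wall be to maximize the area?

29/2

Let the sides perpendicular to the wall have length x and the parallel side y, so 2x + y = 58 and the area is A = xy = x(58 − 2x).
A'(x) = 58 − 4x = 0 gives x = 29/2, and A''(x) = −4 < 0 confirms a maximum.
Then y = 58 − 2·29/2 = 29 and A = 841/2.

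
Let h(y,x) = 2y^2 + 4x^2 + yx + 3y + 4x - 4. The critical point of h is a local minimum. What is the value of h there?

∂h/∂y = 4y + x + 3 = 0 and ∂h/∂x = y + 8x + 4 = 0, so (y, x) = (-20/31, -13/31).
The Hessian has h_{yy} = 4, h_{xx} = 8, h_{yx} = 1, giving D = 31 > 0 with h_{yy} > 0, so the point is a local minimum.
h(-20/31, -13/31) = -180/31.

-180/31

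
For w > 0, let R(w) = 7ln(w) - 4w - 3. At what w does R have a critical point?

7/4

R'(w) = 7/w − 4 = 0 gives w = 7/4.
R''(w) = -7/w², which is negative for w > 0, so this is a local maximum.
R(7/4) = 7·ln(7/4) - 7 - 3 ≈ -6.0827.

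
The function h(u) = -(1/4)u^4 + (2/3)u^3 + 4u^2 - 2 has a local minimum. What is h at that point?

h'(u) = -u^3 + 2u^2 + 8u. Setting h'(u) = 0 gives u ∈ {-2, 0, 4}.
Since h''(u) = -3u^2 + 4u + 8, we get h''(-2) = -12 < 0 ⇒ local maximum; h''(0) = 8 > 0 ⇒ local minimum; h''(4) = -24 < 0 ⇒ local maximum.
The local minimum is h(0) = -2.

-2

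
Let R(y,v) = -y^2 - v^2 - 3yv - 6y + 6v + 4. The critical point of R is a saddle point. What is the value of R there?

∂R/∂y = -2y - 3v - 6 = 0 and ∂R/∂v = -3y - 2v + 6 = 0, so (y, v) = (6, -6).
The Hessian has R_{yy} = -2, R_{vv} = -2, R_{yv} = -3, giving D = -5 < 0, so the point is a saddle point.
R(6, -6) = -32.

-32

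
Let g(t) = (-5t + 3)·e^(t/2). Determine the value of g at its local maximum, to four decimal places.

4.9659

g'(t) = (-5)·e^(t/2) + (-5t + 3)·(1/2)·e^(t/2) = (-(5/2)t - 7/2)·e^(t/2). Since e^(t/2) > 0, the only critical point is t = -7/5.
g''(-7/5) has the same sign as -5/2 < 0, so this is a local maximum.
g(-7/5) = (10)·e^(-7/10) ≈ 4.9659.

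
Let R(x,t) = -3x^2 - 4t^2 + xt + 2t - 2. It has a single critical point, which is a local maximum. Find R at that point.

∂R/∂x = -6x + t = 0 and ∂R/∂t = x - 8t + 2 = 0, so (x, t) = (2/47, 12/47).
The Hessian has R_{xx} = -6, R_{tt} = -8, R_{xt} = 1, giving D = 47 > 0 with R_{xx} < 0, so the point is a local maximum.
R(2/47, 12/47) = -82/47.

-82/47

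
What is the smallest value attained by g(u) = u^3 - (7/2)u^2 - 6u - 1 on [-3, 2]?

-83/2

g'(u) = 3u^2 - 7u - 6, whose only zero in [-3, 2] is u = -2/3.
Candidates: g(-3) = -83/2,  g(-2/3) = 31/27,  g(2) = -19.
The minimum over the interval is -83/2, attained at u = -3.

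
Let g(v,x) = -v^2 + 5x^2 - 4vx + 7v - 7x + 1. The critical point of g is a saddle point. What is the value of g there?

∂g/∂v = -2v - 4x + 7 = 0 and ∂g/∂x = -4v + 10x - 7 = 0, so (v, x) = (7/6, 7/6).
The Hessian has g_{vv} = -2, g_{xx} = 10, g_{vx} = -4, giving D = -36 < 0, so the point is a saddle point.
g(7/6, 7/6) = 1.

1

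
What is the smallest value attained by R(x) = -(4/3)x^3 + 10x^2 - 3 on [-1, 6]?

-3

R'(x) = -4x^2 + 20x, which vanishes at x = 0 and x = 5.
Compare values at every candidate in [-1, 6]: R(-1) = 25/3,  R(0) = -3,  R(5) = 241/3,  R(6) = 69.
So the minimum is R(0) = -3.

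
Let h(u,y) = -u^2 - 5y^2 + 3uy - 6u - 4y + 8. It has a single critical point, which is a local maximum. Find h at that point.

356/11

∂h/∂u = -2u + 3y - 6 = 0 and ∂h/∂y = 3u - 10y - 4 = 0, so (u, y) = (-72/11, -26/11).
The Hessian has h_{uu} = -2, h_{yy} = -10, h_{uy} = 3, giving D = 11 > 0 with h_{uu} < 0, so the point is a local maximum.
h(-72/11, -26/11) = 356/11.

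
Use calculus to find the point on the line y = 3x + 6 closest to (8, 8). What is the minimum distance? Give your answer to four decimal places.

6.9570

Minimize D(x)^2 = (x - 8)^2 + (3x - 2)^2.
d/dx[D^2] = 2(x - 8) + 2·3·(3x - 2) = 0 ⇒ x = 7/5.
Then y = 51/5 and the distance is √(242/5) ≈ 6.9570.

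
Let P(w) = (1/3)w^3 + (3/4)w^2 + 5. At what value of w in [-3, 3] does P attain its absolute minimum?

-3

P'(w) = w^2 + (3/2)w, which vanishes at w = -3/2 and w = 0.
Candidates: P(-3) = 11/4,  P(-3/2) = 89/16,  P(0) = 5,  P(3) = 83/4.
Hence the absolute minimum is 11/4 at w = -3.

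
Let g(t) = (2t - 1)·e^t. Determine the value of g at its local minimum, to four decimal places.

By the product rule, g'(t) = (2t + 1)·e^t. Since e^t > 0, the only critical point is t = -1/2.
g''(-1/2) has the same sign as 2 > 0, so this is a local minimum.
g(-1/2) = (-2)·e^(-1/2) ≈ -1.2131.

-1.2131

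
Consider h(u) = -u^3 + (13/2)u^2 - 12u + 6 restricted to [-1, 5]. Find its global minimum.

h'(u) = -3u^2 + 13u - 12, which vanishes at u = 4/3 and u = 3.
Evaluating at the critical points and endpoints: h(-1) = 51/2, h(4/3) = -22/27, h(3) = 3/2, h(5) = -33/2.
Hence the absolute minimum is -33/2 at u = 5.

-33/2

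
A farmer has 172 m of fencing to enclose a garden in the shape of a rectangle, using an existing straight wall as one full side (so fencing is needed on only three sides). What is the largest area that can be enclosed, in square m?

Let the sides perpendicular to the wall have length x and the parallel side y, so 2x + y = 172 and the area is A = xy = x(172 − 2x).
A'(x) = 172 − 4x = 0 gives x = 43, and A''(x) = −4 < 0 confirms a maximum.
Then y = 172 − 2·43 = 86 and A = 3698.

3698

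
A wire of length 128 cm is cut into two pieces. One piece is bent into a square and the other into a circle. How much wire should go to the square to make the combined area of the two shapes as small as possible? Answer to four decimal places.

71.6927

Let x be the length used for the square. Square side x/4; circle radius (128−x)/(2π).
A(x) = (x/4)² + π·((128−x)/(2π))² = x²/16 + (128−x)²/(4π) for 0 ≤ x ≤ 128. A'(x) = x/8 − (128−x)/(2π) = 0 gives x = 4·128/(π+4) ≈ 71.6927.
A'' = 1/8 + 1/(2π) > 0, so this gives the minimum combined area; x ≈ 71.6927 cm to the square.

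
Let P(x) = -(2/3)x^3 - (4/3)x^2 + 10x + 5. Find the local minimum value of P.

Critical points: P'(x) = -2x^2 - (8/3)x + 10 vanishes at x = -3, 5/3.
Second-derivative test with P''(x) = -4x - 8/3: P''(-3) = 28/3 > 0 ⇒ local minimum; P''(5/3) = -28/3 < 0 ⇒ local maximum.
So the local minimum value is P(-3) = -19.

-19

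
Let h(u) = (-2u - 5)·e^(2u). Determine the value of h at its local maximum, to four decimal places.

By the product rule, h'(u) = (-4u - 12)·e^(2u). Since e^(2u) > 0, the only critical point is u = -3.
h''(-3) has the same sign as -4 < 0, so this is a local maximum.
h(-3) = (1)·e^(-6) ≈ 0.0025.

0.0025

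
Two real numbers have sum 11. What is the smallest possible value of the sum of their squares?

With a + b = 11, a^2 + b^2 = a^2 + (11 − a)^2.
The derivative 2a − 2(11 − a) = 4a − 22 vanishes at a = 11/2; second derivative 4 > 0, a minimum.
The minimum is 2·(11/2)^2 = 121/2.

121/2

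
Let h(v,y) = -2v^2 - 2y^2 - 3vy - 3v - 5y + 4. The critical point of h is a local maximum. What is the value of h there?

51/7

∂h/∂v = -4v - 3y - 3 = 0 and ∂h/∂y = -3v - 4y - 5 = 0, so (v, y) = (3/7, -11/7).
The Hessian has h_{vv} = -4, h_{yy} = -4, h_{vy} = -3, giving D = 7 > 0 with h_{vv} < 0, so the point is a local maximum.
h(3/7, -11/7) = 51/7.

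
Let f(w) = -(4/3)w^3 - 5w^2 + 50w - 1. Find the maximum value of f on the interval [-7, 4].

863/12

f'(w) = -4w^2 - 10w + 50, which vanishes at w = -5 and w = 5/2.
Compare values at every candidate in [-7, 4]: f(-7) = -416/3,  f(-5) = -628/3,  f(5/2) = 863/12,  f(4) = 101/3.
Hence the absolute maximum is 863/12 at w = 5/2.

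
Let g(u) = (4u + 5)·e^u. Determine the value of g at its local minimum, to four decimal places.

g'(u) = 4·e^u + (4u + 5)·1·e^u = (4u + 9)·e^u. Since e^u > 0, the only critical point is u = -9/4.
g''(-9/4) has the same sign as 4 > 0, so this is a local minimum.
g(-9/4) = (-4)·e^(-9/4) ≈ -0.4216.

-0.4216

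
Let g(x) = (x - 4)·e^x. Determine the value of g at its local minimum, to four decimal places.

By the product rule, g'(x) = (x - 3)·e^x. Since e^x > 0, the only critical point is x = 3.
g''(3) has the same sign as 1 > 0, so this is a local minimum.
g(3) = (-1)·e^(3) ≈ -20.0855.

-20.0855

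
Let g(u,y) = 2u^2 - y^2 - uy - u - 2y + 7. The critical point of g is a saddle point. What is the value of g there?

8

∂g/∂u = 4u - y - 1 = 0 and ∂g/∂y = -u - 2y - 2 = 0, so (u, y) = (0, -1).
The Hessian has g_{uu} = 4, g_{yy} = -2, g_{uy} = -1, giving D = -9 < 0, so the point is a saddle point.
g(0, -1) = 8.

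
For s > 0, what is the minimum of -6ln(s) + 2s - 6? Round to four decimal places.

-6.5917

P'(s) = -6/s + 2 = 0 gives s = 3.
P''(s) = 6/s², which is positive for s > 0, so this is a local minimum.
P(3) = -6·ln(3) + 6 - 6 ≈ -6.5917.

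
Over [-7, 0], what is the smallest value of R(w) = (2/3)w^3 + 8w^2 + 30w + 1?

The derivative is 2w^2 + 16w + 30, which vanishes at w = -5 and w = -3.
Compare values at every candidate in [-7, 0]: R(-7) = -137/3; R(-5) = -97/3; R(-3) = -35; R(0) = 1.
Hence the absolute minimum is -137/3 at w = -7.

-137/3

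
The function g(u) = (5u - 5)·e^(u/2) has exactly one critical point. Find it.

-1

By the product rule, g'(u) = ((5/2)u + 5/2)·e^(u/2). Since e^(u/2) > 0, the only critical point is u = -1.
g''(-1) has the same sign as 5/2 > 0, so this is a local minimum.
g(-1) = (-10)·e^(-1/2) ≈ -6.0653.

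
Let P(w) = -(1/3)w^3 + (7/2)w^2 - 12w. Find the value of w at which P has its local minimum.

P'(w) = -w^2 + 7w - 12. Setting P'(w) = 0 gives w ∈ {3, 4}.
Second-derivative test with P''(w) = -2w + 7: P''(3) = 1 > 0 ⇒ local minimum; P''(4) = -1 < 0 ⇒ local maximum.
Thus P has its local minimum at w = 3, with value -27/2.

3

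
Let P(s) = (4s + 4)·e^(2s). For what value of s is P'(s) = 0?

-3/2

Differentiating with the product rule gives P'(s) = (8s + 12)·e^(2s). Since e^(2s) > 0, the only critical point is s = -3/2.
P''(-3/2) has the same sign as 8 > 0, so this is a local minimum.
P(-3/2) = (-2)·e^(-3) ≈ -0.0996.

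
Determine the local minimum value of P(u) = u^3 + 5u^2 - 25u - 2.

-679/27

P'(u) = 3u^2 + 10u - 25 = 0 at u = -5, 5/3.
Second-derivative test with P''(u) = 6u + 10: P''(-5) = -20 < 0 ⇒ local maximum; P''(5/3) = 20 > 0 ⇒ local minimum.
The local minimum is P(5/3) = -679/27.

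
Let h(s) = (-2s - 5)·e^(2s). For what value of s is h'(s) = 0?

-3

Differentiating with the product rule gives h'(s) = (-4s - 12)·e^(2s). Since e^(2s) > 0, the only critical point is s = -3.
h''(-3) has the same sign as -4 < 0, so this is a local maximum.
h(-3) = (1)·e^(-6) ≈ 0.0025.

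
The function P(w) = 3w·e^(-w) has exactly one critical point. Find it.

1

P'(w) = 3·e^(-w) + (3w)·(-1)·e^(-w) = (-3w + 3)·e^(-w). Since e^(-w) > 0, the only critical point is w = 1.
P''(1) has the same sign as -3 < 0, so this is a local maximum.
P(1) = (3)·e^(-1) ≈ 1.1036.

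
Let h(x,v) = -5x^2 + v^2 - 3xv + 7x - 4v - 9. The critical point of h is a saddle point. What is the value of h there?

-376/29

∂h/∂x = -10x - 3v + 7 = 0 and ∂h/∂v = -3x + 2v - 4 = 0, so (x, v) = (2/29, 61/29).
The Hessian has h_{xx} = -10, h_{vv} = 2, h_{xv} = -3, giving D = -29 < 0, so the point is a saddle point.
h(2/29, 61/29) = -376/29.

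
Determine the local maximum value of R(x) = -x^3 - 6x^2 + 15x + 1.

R'(x) = -3x^2 - 12x + 15 = 0 at x = -5, 1.
R''(x) = -6x - 12. R''(-5) = 18 > 0 ⇒ local minimum; R''(1) = -18 < 0 ⇒ local maximum.
The local maximum is R(1) = 9.

9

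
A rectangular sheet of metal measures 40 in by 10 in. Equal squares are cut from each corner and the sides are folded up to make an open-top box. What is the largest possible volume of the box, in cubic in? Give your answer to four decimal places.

439.7099

With cut size x, the volume is V(x) = x(40 − 2x)(10 − 2x) for 0 < x < 5.
V'(x) = 12x^2 − 200x + 400. Setting V'(x) = 0 gives x ≈ 2.3241 (the root in (0, 5)).
V''(x) = 24x − 200 is negative there, so this is the maximum; V ≈ 439.7099.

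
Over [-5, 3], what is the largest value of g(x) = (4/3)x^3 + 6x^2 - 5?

The derivative is 4x^2 + 12x, which vanishes at x = -3 and x = 0.
Evaluating at the critical points and endpoints: g(-5) = -65/3; g(-3) = 13; g(0) = -5; g(3) = 85.
Hence the absolute maximum is 85 at x = 3.

85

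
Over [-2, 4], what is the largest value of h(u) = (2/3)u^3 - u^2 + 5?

95/3

h'(u) = 2u^2 - 2u, which vanishes at u = 0 and u = 1.
Compare values at every candidate in [-2, 4]: h(-2) = -13/3,  h(0) = 5,  h(1) = 14/3,  h(4) = 95/3.
The maximum over the interval is 95/3, attained at u = 4.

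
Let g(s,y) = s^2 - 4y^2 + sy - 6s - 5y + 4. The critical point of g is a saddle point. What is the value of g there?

∂g/∂s = 2s + y - 6 = 0 and ∂g/∂y = s - 8y - 5 = 0, so (s, y) = (53/17, -4/17).
The Hessian has g_{ss} = 2, g_{yy} = -8, g_{sy} = 1, giving D = -17 < 0, so the point is a saddle point.
g(53/17, -4/17) = -81/17.

-81/17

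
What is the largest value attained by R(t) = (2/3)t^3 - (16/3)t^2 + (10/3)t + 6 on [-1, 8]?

98/3

Differentiating, R'(t) = 2t^2 - (32/3)t + 10/3; which vanishes at t = 1/3 and t = 5.
Evaluating at the critical points and endpoints: R(-1) = -10/3,  R(1/3) = 530/81,  R(5) = -82/3,  R(8) = 98/3.
The maximum over the interval is 98/3, attained at t = 8.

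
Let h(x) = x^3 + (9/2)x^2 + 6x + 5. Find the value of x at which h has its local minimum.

Critical points: h'(x) = 3x^2 + 9x + 6 vanishes at x = -2, -1.
h''(x) = 6x + 9. h''(-2) = -3 < 0 ⇒ local maximum; h''(-1) = 3 > 0 ⇒ local minimum.
So the local minimum value is h(-1) = 5/2.

-1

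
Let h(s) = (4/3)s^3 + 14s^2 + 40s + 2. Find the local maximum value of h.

h'(s) = 4s^2 + 28s + 40. Setting h'(s) = 0 gives s ∈ {-5, -2}.
Since h''(s) = 8s + 28, we get h''(-5) = -12 < 0 ⇒ local maximum; h''(-2) = 12 > 0 ⇒ local minimum.
The local maximum is h(-5) = -44/3.

-44/3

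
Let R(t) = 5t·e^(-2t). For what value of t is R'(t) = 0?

Differentiating with the product rule gives R'(t) = (-10t + 5)·e^(-2t). Since e^(-2t) > 0, the only critical point is t = 1/2.
R''(1/2) has the same sign as -10 < 0, so this is a local maximum.
R(1/2) = (5/2)·e^(-1) ≈ 0.9197.

1/2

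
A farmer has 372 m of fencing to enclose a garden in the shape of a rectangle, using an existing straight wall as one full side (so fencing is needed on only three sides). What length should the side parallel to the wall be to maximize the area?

186

Let the sides perpendicular to the wall have length x and the parallel side y, so 2x + y = 372 and the area is A = xy = x(372 − 2x).
A'(x) = 372 − 4x = 0 gives x = 93, and A''(x) = −4 < 0 confirms a maximum.
Then y = 372 − 2·93 = 186 and A = 17298.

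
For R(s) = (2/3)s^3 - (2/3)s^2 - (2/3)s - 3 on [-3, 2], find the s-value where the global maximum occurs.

The derivative is 2s^2 - (4/3)s - 2/3, which vanishes at s = -1/3 and s = 1.
Evaluating at the critical points and endpoints: R(-3) = -25, R(-1/3) = -233/81, R(1) = -11/3, R(2) = -5/3.
So the maximum is R(2) = -5/3.

2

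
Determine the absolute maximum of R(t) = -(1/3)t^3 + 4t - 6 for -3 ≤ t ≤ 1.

-7/3

The derivative is -t^2 + 4, whose only zero in [-3, 1] is t = -2.
Evaluating at the critical points and endpoints: R(-3) = -9; R(-2) = -34/3; R(1) = -7/3.
So the maximum is R(1) = -7/3.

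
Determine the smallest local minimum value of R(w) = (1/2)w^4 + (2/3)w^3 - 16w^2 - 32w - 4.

-652/3

R'(w) = 2w^3 + 2w^2 - 32w - 32 = 0 at w = -4, -1, 4.
R''(w) = 6w^2 + 4w - 32. R''(-4) = 48 > 0 ⇒ local minimum; R''(-1) = -30 < 0 ⇒ local maximum; R''(4) = 80 > 0 ⇒ local minimum.
Thus R has its smallest local minimum at w = 4, with value -652/3.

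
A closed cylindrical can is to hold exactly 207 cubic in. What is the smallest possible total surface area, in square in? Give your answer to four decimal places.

With radius r and height h, πr²h = 207 so h = 207/(πr²), and S(r) = 2πr² + 2πrh = 2πr² + 2·207/r.
S'(r) = 4πr − 2·207/r² = 0 ⇒ r³ = 207/(2π), so r ≈ 3.2058 and h = 2r ≈ 6.4115.
S''(r) = 4π + 4·207/r³ > 0, so this is the minimum; S ≈ 193.7142.

193.7142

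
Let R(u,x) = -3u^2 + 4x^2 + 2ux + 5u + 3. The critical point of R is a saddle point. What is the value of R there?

∂R/∂u = -6u + 2x + 5 = 0 and ∂R/∂x = 2u + 8x = 0, so (u, x) = (10/13, -5/26).
The Hessian has R_{uu} = -6, R_{xx} = 8, R_{ux} = 2, giving D = -52 < 0, so the point is a saddle point.
R(10/13, -5/26) = 64/13.

64/13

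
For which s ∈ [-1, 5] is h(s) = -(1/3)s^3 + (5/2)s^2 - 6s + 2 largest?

-1

h'(s) = -s^2 + 5s - 6, which vanishes at s = 2 and s = 3.
Candidates: h(-1) = 65/6; h(2) = -8/3; h(3) = -5/2; h(5) = -43/6.
Hence the absolute maximum is 65/6 at s = -1.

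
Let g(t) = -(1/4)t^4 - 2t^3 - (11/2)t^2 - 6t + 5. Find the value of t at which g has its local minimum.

-2

g'(t) = -t^3 - 6t^2 - 11t - 6. Setting g'(t) = 0 gives t ∈ {-3, -2, -1}.
Since g''(t) = -3t^2 - 12t - 11, we get g''(-3) = -2 < 0 ⇒ local maximum; g''(-2) = 1 > 0 ⇒ local minimum; g''(-1) = -2 < 0 ⇒ local maximum.
Thus g has its local minimum at t = -2, with value 7.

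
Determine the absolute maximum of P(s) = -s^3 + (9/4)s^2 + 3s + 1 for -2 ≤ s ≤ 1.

P'(s) = -3s^2 + (9/2)s + 3, whose only zero in [-2, 1] is s = -1/2.
Evaluating at the critical points and endpoints: P(-2) = 12; P(-1/2) = 3/16; P(1) = 21/4.
The maximum over the interval is 12, attained at s = -2.

12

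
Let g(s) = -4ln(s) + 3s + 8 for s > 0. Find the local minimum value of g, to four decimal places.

10.8493

g'(s) = -4/s + 3 = 0 gives s = 4/3.
g''(s) = 4/s², which is positive for s > 0, so this is a local minimum.
g(4/3) = -4·ln(4/3) + 4 + 8 ≈ 10.8493.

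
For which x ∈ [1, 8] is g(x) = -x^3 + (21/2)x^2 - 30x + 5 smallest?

8

Differentiating, g'(x) = -3x^2 + 21x - 30; which vanishes at x = 2 and x = 5.
Evaluating at the critical points and endpoints: g(1) = -31/2, g(2) = -21, g(5) = -15/2, g(8) = -75.
Hence the absolute minimum is -75 at x = 8.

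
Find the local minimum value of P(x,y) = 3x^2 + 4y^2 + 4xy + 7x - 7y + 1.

∂P/∂x = 6x + 4y + 7 = 0 and ∂P/∂y = 4x + 8y - 7 = 0, so (x, y) = (-21/8, 35/16).
The Hessian has P_{xx} = 6, P_{yy} = 8, P_{xy} = 4, giving D = 32 > 0 with P_{xx} > 0, so the point is a local minimum.
P(-21/8, 35/16) = -507/32.

-507/32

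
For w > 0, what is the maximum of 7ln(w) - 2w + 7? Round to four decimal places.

P'(w) = 7/w − 2 = 0 gives w = 7/2.
P''(w) = -7/w², which is negative for w > 0, so this is a local maximum.
P(7/2) = 7·ln(7/2) - 7 + 7 ≈ 8.7693.

8.7693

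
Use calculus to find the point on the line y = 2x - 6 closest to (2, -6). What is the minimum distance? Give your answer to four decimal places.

1.7889

Minimize D(x)^2 = (x - 2)^2 + (2x)^2.
d/dx[D^2] = 2(x - 2) + 2·2·(2x) = 0 ⇒ x = 2/5.
Then y = -26/5 and the distance is √(16/5) ≈ 1.7889.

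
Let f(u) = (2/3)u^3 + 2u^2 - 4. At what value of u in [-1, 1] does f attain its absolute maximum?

Differentiating, f'(u) = 2u^2 + 4u; whose only zero in [-1, 1] is u = 0.
Evaluating at the critical points and endpoints: f(-1) = -8/3; f(0) = -4; f(1) = -4/3.
So the maximum is f(1) = -4/3.

1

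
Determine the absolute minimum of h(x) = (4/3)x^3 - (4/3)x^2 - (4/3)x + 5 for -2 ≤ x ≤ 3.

The derivative is 4x^2 - (8/3)x - 4/3, which vanishes at x = -1/3 and x = 1.
Compare values at every candidate in [-2, 3]: h(-2) = -25/3, h(-1/3) = 425/81, h(1) = 11/3, h(3) = 25.
So the minimum is h(-2) = -25/3.

-25/3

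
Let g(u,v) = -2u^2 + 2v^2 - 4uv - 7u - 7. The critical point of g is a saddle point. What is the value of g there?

∂g/∂u = -4u - 4v - 7 = 0 and ∂g/∂v = -4u + 4v = 0, so (u, v) = (-7/8, -7/8).
The Hessian has g_{uu} = -4, g_{vv} = 4, g_{uv} = -4, giving D = -32 < 0, so the point is a saddle point.
g(-7/8, -7/8) = -63/16.

-63/16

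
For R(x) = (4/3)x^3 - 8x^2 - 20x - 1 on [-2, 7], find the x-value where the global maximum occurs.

R'(x) = 4x^2 - 16x - 20, which vanishes at x = -1 and x = 5.
Candidates: R(-2) = -11/3, R(-1) = 29/3, R(5) = -403/3, R(7) = -227/3.
The maximum over the interval is 29/3, attained at x = -1.

-1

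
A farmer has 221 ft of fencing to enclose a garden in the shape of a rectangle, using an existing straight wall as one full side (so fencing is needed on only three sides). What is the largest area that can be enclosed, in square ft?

Let the sides perpendicular to the wall have length x and the parallel side y, so 2x + y = 221 and the area is A = xy = x(221 − 2x).
A'(x) = 221 − 4x = 0 gives x = 221/4, and A''(x) = −4 < 0 confirms a maximum.
Then y = 221 − 2·221/4 = 221/2 and A = 48841/8.

48841/8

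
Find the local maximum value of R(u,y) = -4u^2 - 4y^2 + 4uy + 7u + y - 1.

∂R/∂u = -8u + 4y + 7 = 0 and ∂R/∂y = 4u - 8y + 1 = 0, so (u, y) = (5/4, 3/4).
The Hessian has R_{uu} = -8, R_{yy} = -8, R_{uy} = 4, giving D = 48 > 0 with R_{uu} < 0, so the point is a local maximum.
R(5/4, 3/4) = 15/4.

15/4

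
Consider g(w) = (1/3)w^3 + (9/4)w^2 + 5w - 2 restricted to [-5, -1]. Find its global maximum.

The derivative is w^2 + (9/2)w + 5, which vanishes at w = -5/2 and w = -2.
Candidates: g(-5) = -149/12; g(-5/2) = -271/48; g(-2) = -17/3; g(-1) = -61/12.
The maximum over the interval is -61/12, attained at w = -1.

-61/12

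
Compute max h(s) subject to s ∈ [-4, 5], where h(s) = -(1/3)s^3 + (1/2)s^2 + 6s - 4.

The derivative is -s^2 + s + 6, which vanishes at s = -2 and s = 3.
Candidates: h(-4) = 4/3, h(-2) = -34/3, h(3) = 19/2, h(5) = -19/6.
Hence the absolute maximum is 19/2 at s = 3.

19/2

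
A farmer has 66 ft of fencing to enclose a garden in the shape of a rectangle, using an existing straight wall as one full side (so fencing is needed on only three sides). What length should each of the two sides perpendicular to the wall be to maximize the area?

33/2

Let the sides perpendicular to the wall have length x and the parallel side y, so 2x + y = 66 and the area is A = xy = x(66 − 2x).
A'(x) = 66 − 4x = 0 gives x = 33/2, and A''(x) = −4 < 0 confirms a maximum.
Then y = 66 − 2·33/2 = 33 and A = 1089/2.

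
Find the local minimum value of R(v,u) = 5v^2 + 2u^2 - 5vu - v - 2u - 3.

∂R/∂v = 10v - 5u - 1 = 0 and ∂R/∂u = -5v + 4u - 2 = 0, so (v, u) = (14/15, 5/3).
The Hessian has R_{vv} = 10, R_{uu} = 4, R_{vu} = -5, giving D = 15 > 0 with R_{vv} > 0, so the point is a local minimum.
R(14/15, 5/3) = -77/15.

-77/15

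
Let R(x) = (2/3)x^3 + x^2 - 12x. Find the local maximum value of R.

27

R'(x) = 2x^2 + 2x - 12 = 0 at x = -3, 2.
R''(x) = 4x + 2. R''(-3) = -10 < 0 ⇒ local maximum; R''(2) = 10 > 0 ⇒ local minimum.
The local maximum is R(-3) = 27.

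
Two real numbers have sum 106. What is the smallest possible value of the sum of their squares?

With a + b = 106, a^2 + b^2 = a^2 + (106 − a)^2.
The derivative 2a − 2(106 − a) = 4a − 212 vanishes at a = 53; second derivative 4 > 0, a minimum.
The minimum is 2·(53)^2 = 5618.

5618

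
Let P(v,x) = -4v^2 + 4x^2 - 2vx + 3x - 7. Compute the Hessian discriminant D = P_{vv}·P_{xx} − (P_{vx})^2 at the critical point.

-68

∂P/∂v = -8v - 2x = 0 and ∂P/∂x = -2v + 8x + 3 = 0, so (v, x) = (3/34, -6/17).
The Hessian has P_{vv} = -8, P_{xx} = 8, P_{vx} = -2, giving D = -68 < 0, so the point is a saddle point.
D = (-8)·(8) − (-2)^2 = -68.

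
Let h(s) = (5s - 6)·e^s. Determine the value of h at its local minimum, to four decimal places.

By the product rule, h'(s) = (5s - 1)·e^s. Since e^s > 0, the only critical point is s = 1/5.
h''(1/5) has the same sign as 5 > 0, so this is a local minimum.
h(1/5) = (-5)·e^(1/5) ≈ -6.1070.

-6.1070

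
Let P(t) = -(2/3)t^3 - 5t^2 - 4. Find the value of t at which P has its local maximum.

0

Critical points: P'(t) = -2t^2 - 10t vanishes at t = -5, 0.
Since P''(t) = -4t - 10, we get P''(-5) = 10 > 0 ⇒ local minimum; P''(0) = -10 < 0 ⇒ local maximum.
Thus P has its local maximum at t = 0, with value -4.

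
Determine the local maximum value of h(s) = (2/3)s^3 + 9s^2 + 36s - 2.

h'(s) = 2s^2 + 18s + 36. Setting h'(s) = 0 gives s ∈ {-6, -3}.
Second-derivative test with h''(s) = 4s + 18: h''(-6) = -6 < 0 ⇒ local maximum; h''(-3) = 6 > 0 ⇒ local minimum.
The local maximum is h(-6) = -38.

-38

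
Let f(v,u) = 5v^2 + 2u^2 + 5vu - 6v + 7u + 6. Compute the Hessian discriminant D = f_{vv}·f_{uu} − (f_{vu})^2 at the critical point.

15

∂f/∂v = 10v + 5u - 6 = 0 and ∂f/∂u = 5v + 4u + 7 = 0, so (v, u) = (59/15, -20/3).
The Hessian has f_{vv} = 10, f_{uu} = 4, f_{vu} = 5, giving D = 15 > 0 with f_{vv} > 0, so the point is a local minimum.
D = (10)·(4) − (5)^2 = 15.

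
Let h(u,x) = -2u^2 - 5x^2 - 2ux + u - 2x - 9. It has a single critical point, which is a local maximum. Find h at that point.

-307/36

∂h/∂u = -4u - 2x + 1 = 0 and ∂h/∂x = -2u - 10x - 2 = 0, so (u, x) = (7/18, -5/18).
The Hessian has h_{uu} = -4, h_{xx} = -10, h_{ux} = -2, giving D = 36 > 0 with h_{uu} < 0, so the point is a local maximum.
h(7/18, -5/18) = -307/36.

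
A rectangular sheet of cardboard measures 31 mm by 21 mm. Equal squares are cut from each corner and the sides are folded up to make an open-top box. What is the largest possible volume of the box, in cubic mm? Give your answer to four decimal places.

1196.5440

With cut size x, the volume is V(x) = x(31 − 2x)(21 − 2x) for 0 < x < 10.5.
V'(x) = 12x^2 − 208x + 651. Setting V'(x) = 0 gives x ≈ 4.0993 (the root in (0, 10.5)).
V''(x) = 24x − 208 is negative there, so this is the maximum; V ≈ 1196.5440.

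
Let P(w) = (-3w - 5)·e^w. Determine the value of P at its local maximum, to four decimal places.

By the product rule, P'(w) = (-3w - 8)·e^w. Since e^w > 0, the only critical point is w = -8/3.
P''(-8/3) has the same sign as -3 < 0, so this is a local maximum.
P(-8/3) = (3)·e^(-8/3) ≈ 0.2085.

0.2085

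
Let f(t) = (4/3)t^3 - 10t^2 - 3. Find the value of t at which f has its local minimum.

5

f'(t) = 4t^2 - 20t. Setting f'(t) = 0 gives t ∈ {0, 5}.
f''(t) = 8t - 20. f''(0) = -20 < 0 ⇒ local maximum; f''(5) = 20 > 0 ⇒ local minimum.
The local minimum is f(5) = -259/3.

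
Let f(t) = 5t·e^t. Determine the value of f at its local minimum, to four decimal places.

-1.8394

f'(t) = 5·e^t + (5t)·1·e^t = (5t + 5)·e^t. Since e^t > 0, the only critical point is t = -1.
f''(-1) has the same sign as 5 > 0, so this is a local minimum.
f(-1) = (-5)·e^(-1) ≈ -1.8394.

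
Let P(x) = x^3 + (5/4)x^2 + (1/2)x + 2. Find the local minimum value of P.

P'(x) = 3x^2 + (5/2)x + 1/2. Setting P'(x) = 0 gives x ∈ {-1/2, -1/3}.
Second-derivative test with P''(x) = 6x + 5/2: P''(-1/2) = -1/2 < 0 ⇒ local maximum; P''(-1/3) = 1/2 > 0 ⇒ local minimum.
The local minimum is P(-1/3) = 209/108.

209/108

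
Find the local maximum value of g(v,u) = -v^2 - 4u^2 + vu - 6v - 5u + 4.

∂g/∂v = -2v + u - 6 = 0 and ∂g/∂u = v - 8u - 5 = 0, so (v, u) = (-53/15, -16/15).
The Hessian has g_{vv} = -2, g_{uu} = -8, g_{vu} = 1, giving D = 15 > 0 with g_{vv} < 0, so the point is a local maximum.
g(-53/15, -16/15) = 259/15.

259/15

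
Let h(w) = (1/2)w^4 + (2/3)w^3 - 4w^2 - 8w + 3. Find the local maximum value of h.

41/6

h'(w) = 2w^3 + 2w^2 - 8w - 8 = 0 at w = -2, -1, 2.
h''(w) = 6w^2 + 4w - 8. h''(-2) = 8 > 0 ⇒ local minimum; h''(-1) = -6 < 0 ⇒ local maximum; h''(2) = 24 > 0 ⇒ local minimum.
The local maximum is h(-1) = 41/6.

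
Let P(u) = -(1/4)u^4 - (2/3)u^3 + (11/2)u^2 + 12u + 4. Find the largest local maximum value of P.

205/4

Critical points: P'(u) = -u^3 - 2u^2 + 11u + 12 vanishes at u = -4, -1, 3.
Since P''(u) = -3u^2 - 4u + 11, we get P''(-4) = -21 < 0 ⇒ local maximum; P''(-1) = 12 > 0 ⇒ local minimum; P''(3) = -28 < 0 ⇒ local maximum.
So the largest local maximum value is P(3) = 205/4.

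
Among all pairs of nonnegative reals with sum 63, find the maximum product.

3969/4

With x + y = 63, the product is P(x) = x(63 − x).
P'(x) = 63 − 2x = 0 gives x = 63/2; P'' = −2 < 0, so this is the maximum.
P = 63/2·63/2 = 3969/4.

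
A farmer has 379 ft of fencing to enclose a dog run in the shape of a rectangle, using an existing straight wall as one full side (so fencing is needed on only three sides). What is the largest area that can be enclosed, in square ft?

143641/8

Let the sides perpendicular to the wall have length x and the parallel side y, so 2x + y = 379 and the area is A = xy = x(379 − 2x).
A'(x) = 379 − 4x = 0 gives x = 379/4, and A''(x) = −4 < 0 confirms a maximum.
Then y = 379 − 2·379/4 = 379/2 and A = 143641/8.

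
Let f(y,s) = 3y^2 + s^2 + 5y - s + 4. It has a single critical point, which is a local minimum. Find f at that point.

∂f/∂y = 6y + 5 = 0 and ∂f/∂s = 2s - 1 = 0, so (y, s) = (-5/6, 1/2).
The Hessian has f_{yy} = 6, f_{ss} = 2, f_{ys} = 0, giving D = 12 > 0 with f_{yy} > 0, so the point is a local minimum.
f(-5/6, 1/2) = 5/3.

5/3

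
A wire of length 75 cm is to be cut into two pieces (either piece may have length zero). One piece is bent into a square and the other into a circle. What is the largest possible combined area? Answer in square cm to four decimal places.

Let x be the length used for the square. Square side x/4; circle radius (75−x)/(2π).
A(x) = (x/4)² + π·((75−x)/(2π))² = x²/16 + (75−x)²/(4π) for 0 ≤ x ≤ 75. A'(x) = x/8 − (75−x)/(2π) = 0 gives x = 4·75/(π+4) ≈ 42.0074.
A'' > 0, so the interior critical point is a minimum; the maximum is at an endpoint. A(0) = 447.6233 and A(75) = 351.5625, so the largest area is 447.6233.

447.6233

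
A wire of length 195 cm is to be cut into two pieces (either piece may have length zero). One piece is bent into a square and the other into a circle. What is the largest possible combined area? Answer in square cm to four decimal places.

3025.9334

Let x be the length used for the square. Square side x/4; circle radius (195−x)/(2π).
A(x) = (x/4)² + π·((195−x)/(2π))² = x²/16 + (195−x)²/(4π) for 0 ≤ x ≤ 195. A'(x) = x/8 − (195−x)/(2π) = 0 gives x = 4·195/(π+4) ≈ 109.2193.
A'' > 0, so the interior critical point is a minimum; the maximum is at an endpoint. A(0) = 3025.9334 and A(195) = 2376.5625, so the largest area is 3025.9334.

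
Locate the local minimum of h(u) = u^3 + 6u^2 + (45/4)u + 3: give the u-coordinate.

Critical points: h'(u) = 3u^2 + 12u + 45/4 vanishes at u = -5/2, -3/2.
Since h''(u) = 6u + 12, we get h''(-5/2) = -3 < 0 ⇒ local maximum; h''(-3/2) = 3 > 0 ⇒ local minimum.
Thus h has its local minimum at u = -3/2, with value -15/4.

-3/2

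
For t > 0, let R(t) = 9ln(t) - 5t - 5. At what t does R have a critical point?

9/5

R'(t) = 9/t − 5 = 0 gives t = 9/5.
R''(t) = -9/t², which is negative for t > 0, so this is a local maximum.
R(9/5) = 9·ln(9/5) - 9 - 5 ≈ -8.7099.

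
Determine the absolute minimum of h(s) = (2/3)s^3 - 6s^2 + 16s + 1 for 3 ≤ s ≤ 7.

35/3

Differentiating, h'(s) = 2s^2 - 12s + 16; whose only zero in [3, 7] is s = 4.
Evaluating at the critical points and endpoints: h(3) = 13, h(4) = 35/3, h(7) = 143/3.
So the minimum is h(4) = 35/3.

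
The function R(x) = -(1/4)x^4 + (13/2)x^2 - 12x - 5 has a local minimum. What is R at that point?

Critical points: R'(x) = -x^3 + 13x - 12 vanishes at x = -4, 1, 3.
R''(x) = -3x^2 + 13. R''(-4) = -35 < 0 ⇒ local maximum; R''(1) = 10 > 0 ⇒ local minimum; R''(3) = -14 < 0 ⇒ local maximum.
The local minimum is R(1) = -43/4.

-43/4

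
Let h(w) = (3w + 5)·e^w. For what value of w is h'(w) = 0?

Differentiating with the product rule gives h'(w) = (3w + 8)·e^w. Since e^w > 0, the only critical point is w = -8/3.
h''(-8/3) has the same sign as 3 > 0, so this is a local minimum.
h(-8/3) = (-3)·e^(-8/3) ≈ -0.2085.

-8/3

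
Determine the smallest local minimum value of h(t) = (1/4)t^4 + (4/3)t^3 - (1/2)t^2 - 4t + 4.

-28/3

Critical points: h'(t) = t^3 + 4t^2 - t - 4 vanishes at t = -4, -1, 1.
Since h''(t) = 3t^2 + 8t - 1, we get h''(-4) = 15 > 0 ⇒ local minimum; h''(-1) = -6 < 0 ⇒ local maximum; h''(1) = 10 > 0 ⇒ local minimum.
The smallest local minimum is h(-4) = -28/3.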